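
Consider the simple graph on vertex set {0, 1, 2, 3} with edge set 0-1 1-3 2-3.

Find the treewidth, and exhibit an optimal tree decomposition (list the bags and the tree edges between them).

Treewidth 1.
Bags: B1 = {2, 3}  B2 = {1, 3}  B3 = {0, 1}
Tree: B1–B2, B2–B3

Every bag has size at most 2, so the width is 2 − 1 = 1 and tw(G) ≤ 1. Since G has at least one edge (e.g. 2–3), it is not an edgeless graph, so tw(G) ≥ 1. Hence tw(G) = 1 exactly.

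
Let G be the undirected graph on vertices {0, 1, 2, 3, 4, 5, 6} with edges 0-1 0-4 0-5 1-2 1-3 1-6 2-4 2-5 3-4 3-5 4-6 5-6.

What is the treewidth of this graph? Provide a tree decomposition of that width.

Each bag holds 4 vertices, so the decomposition has width 3, which upper-bounds the treewidth. For the lower bound: the 4 vertex sets {1,6}, {0,4}, {5}, {2} are disjoint, each induces a connected subgraph, and every pair is joined by at least one edge of G. Contracting each set to a single vertex therefore yields K_{4} as a minor, and since treewidth is minor-monotone, tw(G) ≥ tw(K_{4}) = 3. Hence tw(G) = 3 exactly.

Treewidth 3.
One optimal decomposition is:
Bags: B1 = {1, 4, 5, 6}  B2 = {0, 1, 4, 5}  B3 = {1, 2, 4, 5}  B4 = {1, 3, 4, 5}
Tree: B1–B2, B2–B3, B3–B4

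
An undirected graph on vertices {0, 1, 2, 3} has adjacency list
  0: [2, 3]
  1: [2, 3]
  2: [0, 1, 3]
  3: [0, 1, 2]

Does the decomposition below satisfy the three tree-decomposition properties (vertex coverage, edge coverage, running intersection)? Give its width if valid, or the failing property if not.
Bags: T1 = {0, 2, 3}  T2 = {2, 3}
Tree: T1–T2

No — vertex 1 appears in no bag.

A tree decomposition must satisfy three properties: every vertex lies in some bag; for every edge, both endpoints lie together in some bag; and for every vertex, the bags containing it form a connected subtree. Here vertex 1 appears in no bag, so the decomposition is invalid.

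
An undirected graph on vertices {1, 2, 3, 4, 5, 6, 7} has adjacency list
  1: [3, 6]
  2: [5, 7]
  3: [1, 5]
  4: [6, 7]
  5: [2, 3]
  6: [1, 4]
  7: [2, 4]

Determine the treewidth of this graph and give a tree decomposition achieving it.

Treewidth 2.
Bags: B1 = {4, 6, 7}  B2 = {1, 6, 7}  B3 = {1, 3, 7}  B4 = {3, 5, 7}  B5 = {2, 5, 7}
Tree: B1–B2, B2–B3, B3–B4, B4–B5

The largest bag has 3 vertices, giving width 2; this decomposition certifies tw(G) ≤ 2. Since 7–4–6–1–3–5–2–7 is a cycle in G, G is not acyclic. Forests are exactly the graphs of treewidth ≤ 1, so tw(G) ≥ 2. Hence tw(G) = 2 exactly.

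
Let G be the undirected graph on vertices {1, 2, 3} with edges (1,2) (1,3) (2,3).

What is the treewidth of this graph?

2

A width-2 tree decomposition is:
Bags: B1 = {1, 2, 3}
Tree: (single bag)
A single bag containing all 3 vertices is trivially a valid decomposition of width 2. Conversely, {1, 2, 3} is a clique of size 3, and the vertices of any clique must share a bag in every tree decomposition; so some bag has ≥ 3 vertices and tw(G) ≥ 2. Hence tw(G) = 2 exactly.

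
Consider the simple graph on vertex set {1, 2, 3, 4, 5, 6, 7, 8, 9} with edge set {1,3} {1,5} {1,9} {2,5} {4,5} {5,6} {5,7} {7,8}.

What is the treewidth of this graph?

1

A width-1 tree decomposition is:
Bags: B1 = {5, 6}  B2 = {5, 7}  B3 = {7, 8}  B4 = {1, 5}  B5 = {2, 5}  B6 = {1, 3}  B7 = {4, 5}  B8 = {1, 9}
Tree: B1–B2, B2–B3, B1–B4, B4–B5, B4–B6, B4–B7, B6–B8
Each bag holds 2 vertices, so the decomposition has width 1, which upper-bounds the treewidth. Since G has at least one edge (e.g. 5–6), it is not an edgeless graph, so tw(G) ≥ 1. The upper and lower bounds meet at 1, so that is the treewidth.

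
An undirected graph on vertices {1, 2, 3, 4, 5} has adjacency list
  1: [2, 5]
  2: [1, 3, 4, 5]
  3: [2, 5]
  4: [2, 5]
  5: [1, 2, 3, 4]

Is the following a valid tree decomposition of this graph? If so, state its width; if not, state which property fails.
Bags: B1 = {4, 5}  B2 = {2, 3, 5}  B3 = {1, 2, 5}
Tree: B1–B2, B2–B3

No — edge (2,4) lies in no bag.

A tree decomposition must satisfy three properties: every vertex lies in some bag; for every edge, both endpoints lie together in some bag; and for every vertex, the bags containing it form a connected subtree. Here edge (2,4) lies in no bag, so the decomposition is invalid.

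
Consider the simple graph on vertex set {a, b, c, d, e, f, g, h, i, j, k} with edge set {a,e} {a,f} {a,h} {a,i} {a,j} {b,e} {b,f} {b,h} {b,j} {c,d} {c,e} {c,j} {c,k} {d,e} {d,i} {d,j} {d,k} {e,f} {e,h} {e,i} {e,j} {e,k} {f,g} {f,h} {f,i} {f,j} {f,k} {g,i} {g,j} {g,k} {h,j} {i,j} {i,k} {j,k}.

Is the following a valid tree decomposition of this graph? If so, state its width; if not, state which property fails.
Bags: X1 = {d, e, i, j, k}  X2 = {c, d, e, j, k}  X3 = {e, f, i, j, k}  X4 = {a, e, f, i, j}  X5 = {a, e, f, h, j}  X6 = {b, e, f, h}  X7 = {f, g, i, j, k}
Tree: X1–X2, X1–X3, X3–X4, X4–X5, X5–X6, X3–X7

No — edge (j,b) lies in no bag.

A tree decomposition must satisfy three properties: every vertex lies in some bag; for every edge, both endpoints lie together in some bag; and for every vertex, the bags containing it form a connected subtree. Here edge (j,b) lies in no bag, so the decomposition is invalid.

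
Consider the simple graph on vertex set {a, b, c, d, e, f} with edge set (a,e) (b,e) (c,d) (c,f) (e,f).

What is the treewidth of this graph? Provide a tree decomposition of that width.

Treewidth 1.
One such decomposition:
Bags: B1 = {e, f}  B2 = {c, f}  B3 = {b, e}  B4 = {a, e}  B5 = {c, d}
Tree: B1–B2, B1–B3, B3–B4, B2–B5

Every bag has size at most 2, so the width is 2 − 1 = 1 and tw(G) ≤ 1. Any graph with an edge has treewidth ≥ 1, and G has the edge f–e. Hence tw(G) = 1 exactly.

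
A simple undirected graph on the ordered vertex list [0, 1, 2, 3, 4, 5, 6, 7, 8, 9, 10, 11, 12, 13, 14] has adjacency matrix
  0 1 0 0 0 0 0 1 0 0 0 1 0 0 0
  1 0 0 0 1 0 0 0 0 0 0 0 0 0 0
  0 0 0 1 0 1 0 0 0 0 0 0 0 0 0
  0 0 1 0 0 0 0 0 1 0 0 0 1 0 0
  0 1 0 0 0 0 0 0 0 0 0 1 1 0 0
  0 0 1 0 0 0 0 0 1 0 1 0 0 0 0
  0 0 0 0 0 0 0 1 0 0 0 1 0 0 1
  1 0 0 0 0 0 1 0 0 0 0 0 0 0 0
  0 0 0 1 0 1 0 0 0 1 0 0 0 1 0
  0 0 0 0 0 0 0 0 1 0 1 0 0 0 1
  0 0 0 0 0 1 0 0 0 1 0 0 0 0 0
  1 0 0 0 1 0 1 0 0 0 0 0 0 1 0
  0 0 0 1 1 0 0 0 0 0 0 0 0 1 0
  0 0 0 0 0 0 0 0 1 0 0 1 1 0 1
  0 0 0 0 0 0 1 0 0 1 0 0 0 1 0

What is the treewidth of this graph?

3

A width-3 tree decomposition is:
Bags: B1 = {0, 1, 6, 7}  B2 = {0, 1, 6, 11}  B3 = {1, 4, 6, 11}  B4 = {4, 6, 11, 14}  B5 = {4, 11, 13, 14}  B6 = {4, 12, 13, 14}  B7 = {9, 12, 13, 14}  B8 = {8, 9, 12, 13}  B9 = {3, 8, 9, 12}  B10 = {3, 8, 9, 10}  B11 = {3, 5, 8, 10}  B12 = {2, 3, 5, 10}
Tree: B1–B2, B2–B3, B3–B4, B4–B5, B5–B6, B6–B7, B7–B8, B8–B9, B9–B10, B10–B11, B11–B12
Every bag has size at most 4, so the width is 4 − 1 = 3 and tw(G) ≤ 3. For the lower bound: the 4 vertex sets {0,1,7}, {6}, {11}, {4,12,13,14} are disjoint, each induces a connected subgraph, and every pair is joined by at least one edge of G. Contracting each set to a single vertex therefore yields K_{4} as a minor, and since treewidth is minor-monotone, tw(G) ≥ tw(K_{4}) = 3. Combining the bounds, tw(G) = 3.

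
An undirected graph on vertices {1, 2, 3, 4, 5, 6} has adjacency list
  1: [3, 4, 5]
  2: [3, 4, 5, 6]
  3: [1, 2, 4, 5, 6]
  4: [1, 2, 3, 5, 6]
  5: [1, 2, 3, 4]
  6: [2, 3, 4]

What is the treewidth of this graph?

3

A width-3 tree decomposition is:
Bags: B1 = {1, 3, 4, 5}  B2 = {2, 3, 4, 5}  B3 = {2, 3, 4, 6}
Tree: B1–B2, B2–B3
Every bag has size at most 4, so the width is 4 − 1 = 3 and tw(G) ≤ 3. Conversely, {1, 3, 4, 5} is a clique of size 4, and the vertices of any clique must share a bag in every tree decomposition; so some bag has ≥ 4 vertices and tw(G) ≥ 3. Therefore the treewidth is 3.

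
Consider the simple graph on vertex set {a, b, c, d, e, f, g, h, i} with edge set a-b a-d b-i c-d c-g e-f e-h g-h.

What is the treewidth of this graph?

1

A width-1 tree decomposition is:
Bags: B1 = {e, f}  B2 = {e, h}  B3 = {g, h}  B4 = {c, g}  B5 = {c, d}  B6 = {a, d}  B7 = {a, b}  B8 = {b, i}
Tree: B1–B2, B2–B3, B3–B4, B4–B5, B5–B6, B6–B7, B7–B8
Each bag holds 2 vertices, so the decomposition has width 1, which upper-bounds the treewidth. Any graph with an edge has treewidth ≥ 1, and G has the edge f–e. Therefore the treewidth is 1.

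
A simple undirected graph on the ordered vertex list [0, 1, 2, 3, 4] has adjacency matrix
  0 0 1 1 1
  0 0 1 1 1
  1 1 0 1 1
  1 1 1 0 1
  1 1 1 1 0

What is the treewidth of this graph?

3

A width-3 tree decomposition is:
Bags: B1 = {1, 2, 3, 4}  B2 = {0, 2, 3, 4}
Tree: B1–B2
Every bag has size at most 4, so the width is 4 − 1 = 3 and tw(G) ≤ 3. On the other hand G contains the 4-clique {0, 2, 3, 4}. A clique must lie in a single bag of any decomposition, so no decomposition can have width below 3. Hence tw(G) = 3 exactly.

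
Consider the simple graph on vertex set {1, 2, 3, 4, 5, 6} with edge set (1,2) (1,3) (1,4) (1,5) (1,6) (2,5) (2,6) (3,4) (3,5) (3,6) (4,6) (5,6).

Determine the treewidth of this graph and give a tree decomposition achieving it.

Each bag holds 4 vertices, so the decomposition has width 3, which upper-bounds the treewidth. Conversely, {1, 2, 5, 6} is a clique of size 4, and the vertices of any clique must share a bag in every tree decomposition; so some bag has ≥ 4 vertices and tw(G) ≥ 3. Combining the bounds, tw(G) = 3.

Treewidth 3.
One such decomposition:
Bags: B1 = {1, 3, 5, 6}  B2 = {1, 3, 4, 6}  B3 = {1, 2, 5, 6}
Tree: B1–B2, B1–B3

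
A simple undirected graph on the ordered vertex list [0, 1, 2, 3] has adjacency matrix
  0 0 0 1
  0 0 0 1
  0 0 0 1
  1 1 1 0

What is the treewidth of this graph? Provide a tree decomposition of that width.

The largest bag has 2 vertices, giving width 1; this decomposition certifies tw(G) ≤ 1. Any graph with an edge has treewidth ≥ 1, and G has the edge 1–3. Combining the bounds, tw(G) = 1.

Treewidth 1.
One optimal decomposition is:
Bags: B1 = {1, 3}  B2 = {0, 3}  B3 = {2, 3}
Tree: B1–B2, B2–B3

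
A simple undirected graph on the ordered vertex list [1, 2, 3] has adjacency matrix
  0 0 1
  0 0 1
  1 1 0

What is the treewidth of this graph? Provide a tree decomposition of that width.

Each bag holds 2 vertices, so the decomposition has width 1, which upper-bounds the treewidth. Any graph with an edge has treewidth ≥ 1, and G has the edge 1–3. Therefore the treewidth is 1.

Treewidth 1.
One optimal decomposition is:
Bags: B1 = {1, 3}  B2 = {2, 3}
Tree: B1–B2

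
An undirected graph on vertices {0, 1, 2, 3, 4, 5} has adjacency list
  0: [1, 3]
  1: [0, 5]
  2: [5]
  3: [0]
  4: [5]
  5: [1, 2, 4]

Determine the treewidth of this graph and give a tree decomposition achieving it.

Treewidth 1.
One such decomposition:
Bags: B1 = {4, 5}  B2 = {1, 5}  B3 = {2, 5}  B4 = {0, 1}  B5 = {0, 3}
Tree: B1–B2, B2–B3, B2–B4, B4–B5

The largest bag has 2 vertices, giving width 1; this decomposition certifies tw(G) ≤ 1. Any graph with an edge has treewidth ≥ 1, and G has the edge 4–5. Therefore the treewidth is 1.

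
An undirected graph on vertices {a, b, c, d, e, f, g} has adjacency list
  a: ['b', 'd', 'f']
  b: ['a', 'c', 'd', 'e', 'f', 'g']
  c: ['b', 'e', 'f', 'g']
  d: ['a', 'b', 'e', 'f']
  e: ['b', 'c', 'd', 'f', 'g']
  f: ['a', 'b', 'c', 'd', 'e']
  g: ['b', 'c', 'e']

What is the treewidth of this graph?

3

A width-3 tree decomposition is:
Bags: B1 = {b, c, e, f}  B2 = {b, d, e, f}  B3 = {b, c, e, g}  B4 = {a, b, d, f}
Tree: B1–B2, B1–B3, B2–B4
Each bag holds 4 vertices, so the decomposition has width 3, which upper-bounds the treewidth. On the other hand G contains the 4-clique {b, c, e, g}. A clique must lie in a single bag of any decomposition, so no decomposition can have width below 3. Combining the bounds, tw(G) = 3.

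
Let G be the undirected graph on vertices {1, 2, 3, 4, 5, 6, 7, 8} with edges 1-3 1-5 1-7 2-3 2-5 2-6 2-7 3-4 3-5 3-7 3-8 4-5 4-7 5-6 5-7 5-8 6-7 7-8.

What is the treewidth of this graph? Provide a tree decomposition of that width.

Treewidth 3.
One optimal decomposition is:
Bags: B1 = {2, 3, 5, 7}  B2 = {3, 5, 7, 8}  B3 = {3, 4, 5, 7}  B4 = {2, 5, 6, 7}  B5 = {1, 3, 5, 7}
Tree: B1–B2, B1–B3, B1–B4, B1–B5

Every bag has size at most 4, so the width is 4 − 1 = 3 and tw(G) ≤ 3. For the lower bound, the 4 vertices {3, 5, 7, 8} are pairwise adjacent, and any tree decomposition puts a clique entirely inside one bag — forcing width ≥ 3. The upper and lower bounds meet at 3, so that is the treewidth.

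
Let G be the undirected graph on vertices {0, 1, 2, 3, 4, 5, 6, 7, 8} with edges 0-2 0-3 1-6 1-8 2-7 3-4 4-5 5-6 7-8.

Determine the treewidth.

2

A width-2 tree decomposition is:
Bags: B1 = {1, 6, 8}  B2 = {6, 7, 8}  B3 = {2, 6, 7}  B4 = {0, 2, 6}  B5 = {0, 3, 6}  B6 = {3, 4, 6}  B7 = {4, 5, 6}
Tree: B1–B2, B2–B3, B3–B4, B4–B5, B5–B6, B6–B7
Each bag holds 3 vertices, so the decomposition has width 2, which upper-bounds the treewidth. For the lower bound, G contains the cycle 6–1–8–7–2–0–3–4–5–6, so G is not a forest; only forests have treewidth ≤ 1, hence tw(G) ≥ 2. Hence tw(G) = 2 exactly.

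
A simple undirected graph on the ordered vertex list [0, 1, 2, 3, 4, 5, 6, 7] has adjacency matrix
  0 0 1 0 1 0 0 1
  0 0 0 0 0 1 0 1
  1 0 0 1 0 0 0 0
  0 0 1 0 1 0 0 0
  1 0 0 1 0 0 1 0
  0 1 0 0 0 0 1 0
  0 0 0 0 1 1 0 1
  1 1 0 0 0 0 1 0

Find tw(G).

2

A width-2 tree decomposition is:
Bags: B1 = {2, 3, 4}  B2 = {0, 2, 4}  B3 = {0, 4, 6}  B4 = {0, 6, 7}  B5 = {5, 6, 7}  B6 = {1, 5, 7}
Tree: B1–B2, B2–B3, B3–B4, B4–B5, B5–B6
Every bag has size at most 3, so the width is 3 − 1 = 2 and tw(G) ≤ 2. Since 3–2–0–4–3 is a cycle in G, G is not acyclic. Forests are exactly the graphs of treewidth ≤ 1, so tw(G) ≥ 2. Hence tw(G) = 2 exactly.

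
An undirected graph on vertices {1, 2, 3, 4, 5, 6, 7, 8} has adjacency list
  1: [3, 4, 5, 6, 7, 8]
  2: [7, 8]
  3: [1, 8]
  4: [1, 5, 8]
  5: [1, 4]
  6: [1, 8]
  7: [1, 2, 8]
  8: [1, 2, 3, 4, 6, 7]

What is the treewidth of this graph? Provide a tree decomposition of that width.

Treewidth 2.
One such decomposition:
Bags: B1 = {1, 7, 8}  B2 = {1, 6, 8}  B3 = {1, 3, 8}  B4 = {1, 4, 8}  B5 = {2, 7, 8}  B6 = {1, 4, 5}
Tree: B1–B2, B2–B3, B2–B4, B1–B5, B4–B6

Every bag has size at most 3, so the width is 3 − 1 = 2 and tw(G) ≤ 2. For the lower bound, the 3 vertices {1, 3, 8} are pairwise adjacent, and any tree decomposition puts a clique entirely inside one bag — forcing width ≥ 2. Combining the bounds, tw(G) = 2.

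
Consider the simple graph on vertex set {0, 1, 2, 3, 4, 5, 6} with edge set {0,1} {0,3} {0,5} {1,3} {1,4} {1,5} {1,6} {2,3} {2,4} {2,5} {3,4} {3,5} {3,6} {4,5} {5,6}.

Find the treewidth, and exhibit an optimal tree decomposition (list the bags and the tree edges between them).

Each bag holds 4 vertices, so the decomposition has width 3, which upper-bounds the treewidth. For the lower bound, the 4 vertices {0, 1, 3, 5} are pairwise adjacent, and any tree decomposition puts a clique entirely inside one bag — forcing width ≥ 3. Therefore the treewidth is 3.

Treewidth 3.
One optimal decomposition is:
Bags: B1 = {0, 1, 3, 5}  B2 = {1, 3, 4, 5}  B3 = {1, 3, 5, 6}  B4 = {2, 3, 4, 5}
Tree: B1–B2, B1–B3, B2–B4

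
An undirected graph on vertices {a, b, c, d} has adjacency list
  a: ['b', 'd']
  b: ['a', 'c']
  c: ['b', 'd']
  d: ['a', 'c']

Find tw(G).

2

A width-2 tree decomposition is:
Bags: B1 = {a, b, d}  B2 = {b, c, d}
Tree: B1–B2
The largest bag has 3 vertices, giving width 2; this decomposition certifies tw(G) ≤ 2. Since d–a–b–c–d is a cycle in G, G is not acyclic. Forests are exactly the graphs of treewidth ≤ 1, so tw(G) ≥ 2. Therefore the treewidth is 2.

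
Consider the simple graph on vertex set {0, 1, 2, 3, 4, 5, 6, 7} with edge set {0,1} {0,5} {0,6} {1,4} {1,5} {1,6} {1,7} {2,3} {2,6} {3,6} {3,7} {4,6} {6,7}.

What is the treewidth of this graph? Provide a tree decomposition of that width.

Treewidth 2.
One optimal decomposition is:
Bags: B1 = {1, 6, 7}  B2 = {3, 6, 7}  B3 = {2, 3, 6}  B4 = {0, 1, 6}  B5 = {0, 1, 5}  B6 = {1, 4, 6}
Tree: B1–B2, B2–B3, B1–B4, B4–B5, B4–B6

Each bag holds 3 vertices, so the decomposition has width 2, which upper-bounds the treewidth. On the other hand G contains the 3-clique {0, 1, 5}. A clique must lie in a single bag of any decomposition, so no decomposition can have width below 2. Hence tw(G) = 2 exactly.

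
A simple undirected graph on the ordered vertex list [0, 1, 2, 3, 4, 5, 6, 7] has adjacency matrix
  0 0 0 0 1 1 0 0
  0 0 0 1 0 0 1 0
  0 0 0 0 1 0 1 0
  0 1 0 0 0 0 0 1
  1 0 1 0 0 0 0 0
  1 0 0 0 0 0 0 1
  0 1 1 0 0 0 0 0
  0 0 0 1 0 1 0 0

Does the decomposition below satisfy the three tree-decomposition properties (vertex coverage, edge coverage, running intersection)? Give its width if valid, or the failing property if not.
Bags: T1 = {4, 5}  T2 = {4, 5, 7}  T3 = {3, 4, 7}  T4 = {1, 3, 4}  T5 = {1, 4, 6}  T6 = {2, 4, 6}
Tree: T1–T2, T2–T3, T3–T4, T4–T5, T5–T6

A tree decomposition must satisfy three properties: every vertex lies in some bag; for every edge, both endpoints lie together in some bag; and for every vertex, the bags containing it form a connected subtree. Here vertex 0 appears in no bag, so the decomposition is invalid.

No — vertex 0 appears in no bag.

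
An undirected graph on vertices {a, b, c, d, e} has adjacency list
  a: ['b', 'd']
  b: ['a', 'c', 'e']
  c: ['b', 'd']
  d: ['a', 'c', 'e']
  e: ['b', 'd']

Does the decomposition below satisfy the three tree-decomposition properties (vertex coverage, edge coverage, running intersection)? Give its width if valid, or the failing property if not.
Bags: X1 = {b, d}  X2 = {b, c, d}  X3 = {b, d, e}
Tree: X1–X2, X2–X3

A tree decomposition must satisfy three properties: every vertex lies in some bag; for every edge, both endpoints lie together in some bag; and for every vertex, the bags containing it form a connected subtree. Here vertex a appears in no bag, so the decomposition is invalid.

No — vertex a appears in no bag.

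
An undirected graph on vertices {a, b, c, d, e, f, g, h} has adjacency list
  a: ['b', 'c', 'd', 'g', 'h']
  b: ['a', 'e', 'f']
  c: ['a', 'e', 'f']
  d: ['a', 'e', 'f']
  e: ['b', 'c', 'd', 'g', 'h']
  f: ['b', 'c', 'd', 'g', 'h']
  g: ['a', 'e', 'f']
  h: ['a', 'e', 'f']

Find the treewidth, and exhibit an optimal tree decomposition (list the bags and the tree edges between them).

Treewidth 3.
One such decomposition:
Bags: B1 = {a, b, e, f}  B2 = {a, e, f, h}  B3 = {a, e, f, g}  B4 = {a, c, e, f}  B5 = {a, d, e, f}
Tree: B1–B2, B2–B3, B3–B4, B4–B5

Every bag has size at most 4, so the width is 4 − 1 = 3 and tw(G) ≤ 3. For the lower bound: the 4 vertex sets {b,f}, {a,h}, {e}, {g} are disjoint, each induces a connected subgraph, and every pair is joined by at least one edge of G. Contracting each set to a single vertex therefore yields K_{4} as a minor, and since treewidth is minor-monotone, tw(G) ≥ tw(K_{4}) = 3. Hence tw(G) = 3 exactly.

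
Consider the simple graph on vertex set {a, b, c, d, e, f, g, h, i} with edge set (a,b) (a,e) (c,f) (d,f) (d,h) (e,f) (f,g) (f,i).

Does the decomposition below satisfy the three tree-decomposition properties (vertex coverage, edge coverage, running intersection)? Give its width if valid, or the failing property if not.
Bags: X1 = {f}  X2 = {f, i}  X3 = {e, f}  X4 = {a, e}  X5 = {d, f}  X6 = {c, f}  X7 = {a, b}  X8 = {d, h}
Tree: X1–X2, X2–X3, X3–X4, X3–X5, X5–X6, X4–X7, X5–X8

No — vertex g appears in no bag.

A tree decomposition must satisfy three properties: every vertex lies in some bag; for every edge, both endpoints lie together in some bag; and for every vertex, the bags containing it form a connected subtree. Here vertex g appears in no bag, so the decomposition is invalid.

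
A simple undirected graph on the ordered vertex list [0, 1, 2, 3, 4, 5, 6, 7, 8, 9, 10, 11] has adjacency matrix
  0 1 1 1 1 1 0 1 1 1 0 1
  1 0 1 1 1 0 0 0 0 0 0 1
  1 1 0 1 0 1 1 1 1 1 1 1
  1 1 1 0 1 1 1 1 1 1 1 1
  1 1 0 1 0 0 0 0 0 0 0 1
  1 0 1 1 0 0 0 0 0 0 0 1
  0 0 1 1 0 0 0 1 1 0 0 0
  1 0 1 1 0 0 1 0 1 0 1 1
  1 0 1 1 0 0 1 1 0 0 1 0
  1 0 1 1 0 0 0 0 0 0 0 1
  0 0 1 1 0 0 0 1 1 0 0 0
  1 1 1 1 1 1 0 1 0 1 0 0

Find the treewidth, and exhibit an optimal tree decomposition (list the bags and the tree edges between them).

Treewidth 4.
One such decomposition:
Bags: B1 = {0, 2, 3, 5, 11}  B2 = {0, 2, 3, 7, 11}  B3 = {0, 2, 3, 7, 8}  B4 = {0, 1, 2, 3, 11}  B5 = {2, 3, 6, 7, 8}  B6 = {0, 2, 3, 9, 11}  B7 = {0, 1, 3, 4, 11}  B8 = {2, 3, 7, 8, 10}
Tree: B1–B2, B2–B3, B2–B4, B3–B5, B2–B6, B4–B7, B3–B8

The largest bag has 5 vertices, giving width 4; this decomposition certifies tw(G) ≤ 4. Conversely, {0, 2, 3, 7, 8} is a clique of size 5, and the vertices of any clique must share a bag in every tree decomposition; so some bag has ≥ 5 vertices and tw(G) ≥ 4. Hence tw(G) = 4 exactly.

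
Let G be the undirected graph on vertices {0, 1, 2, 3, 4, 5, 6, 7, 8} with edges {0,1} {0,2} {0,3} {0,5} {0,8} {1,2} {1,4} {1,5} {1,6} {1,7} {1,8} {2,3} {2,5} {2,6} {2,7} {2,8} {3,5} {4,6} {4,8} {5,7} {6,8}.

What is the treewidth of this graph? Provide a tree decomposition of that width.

Treewidth 3.
One such decomposition:
Bags: B1 = {0, 1, 2, 8}  B2 = {0, 1, 2, 5}  B3 = {1, 2, 6, 8}  B4 = {0, 2, 3, 5}  B5 = {1, 4, 6, 8}  B6 = {1, 2, 5, 7}
Tree: B1–B2, B1–B3, B2–B4, B3–B5, B2–B6

The largest bag has 4 vertices, giving width 3; this decomposition certifies tw(G) ≤ 3. Conversely, {0, 1, 2, 8} is a clique of size 4, and the vertices of any clique must share a bag in every tree decomposition; so some bag has ≥ 4 vertices and tw(G) ≥ 3. Therefore the treewidth is 3.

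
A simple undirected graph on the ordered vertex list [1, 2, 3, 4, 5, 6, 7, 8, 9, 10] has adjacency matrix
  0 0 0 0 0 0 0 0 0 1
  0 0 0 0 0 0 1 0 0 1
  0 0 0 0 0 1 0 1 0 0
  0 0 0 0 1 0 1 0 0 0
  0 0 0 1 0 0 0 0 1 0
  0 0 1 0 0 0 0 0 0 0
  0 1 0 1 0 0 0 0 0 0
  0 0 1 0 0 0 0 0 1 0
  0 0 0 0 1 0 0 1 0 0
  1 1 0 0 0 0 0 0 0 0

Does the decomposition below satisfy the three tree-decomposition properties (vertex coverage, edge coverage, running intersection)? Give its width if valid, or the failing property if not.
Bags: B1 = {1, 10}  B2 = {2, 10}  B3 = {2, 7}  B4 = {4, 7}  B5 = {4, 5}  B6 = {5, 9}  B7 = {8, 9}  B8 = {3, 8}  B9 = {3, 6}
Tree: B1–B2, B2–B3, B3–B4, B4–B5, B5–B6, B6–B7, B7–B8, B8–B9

Every vertex of G appears in some bag (union = {1, 2, 3, 4, 5, 6, 7, 8, 9, 10}); every edge is covered by a bag; and for each vertex v the set of bags containing v is connected in the bag tree. The decomposition is therefore valid. The largest bag has 2 vertices, so the width is 1.

Yes; width 1.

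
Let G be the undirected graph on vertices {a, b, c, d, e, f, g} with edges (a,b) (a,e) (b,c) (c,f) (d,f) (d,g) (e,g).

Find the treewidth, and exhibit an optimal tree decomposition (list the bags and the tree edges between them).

Treewidth 2.
Bags: B1 = {b, c, f}  B2 = {a, b, f}  B3 = {a, e, f}  B4 = {e, f, g}  B5 = {d, f, g}
Tree: B1–B2, B2–B3, B3–B4, B4–B5

Each bag holds 3 vertices, so the decomposition has width 2, which upper-bounds the treewidth. For the lower bound, G contains the cycle f–c–b–a–e–g–d–f, so G is not a forest; only forests have treewidth ≤ 1, hence tw(G) ≥ 2. The upper and lower bounds meet at 2, so that is the treewidth.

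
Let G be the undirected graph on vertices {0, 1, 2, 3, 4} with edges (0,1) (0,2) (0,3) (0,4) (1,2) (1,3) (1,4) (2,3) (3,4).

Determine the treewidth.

A width-3 tree decomposition is:
Bags: B1 = {0, 1, 3, 4}  B2 = {0, 1, 2, 3}
Tree: B1–B2
Every bag has size at most 4, so the width is 4 − 1 = 3 and tw(G) ≤ 3. Conversely, {0, 1, 2, 3} is a clique of size 4, and the vertices of any clique must share a bag in every tree decomposition; so some bag has ≥ 4 vertices and tw(G) ≥ 3. Combining the bounds, tw(G) = 3.

3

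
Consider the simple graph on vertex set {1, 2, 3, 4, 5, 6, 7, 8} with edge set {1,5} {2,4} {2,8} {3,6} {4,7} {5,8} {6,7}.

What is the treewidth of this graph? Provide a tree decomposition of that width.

Treewidth 1.
Bags: B1 = {3, 6}  B2 = {6, 7}  B3 = {4, 7}  B4 = {2, 4}  B5 = {2, 8}  B6 = {5, 8}  B7 = {1, 5}
Tree: B1–B2, B2–B3, B3–B4, B4–B5, B5–B6, B6–B7

Every bag has size at most 2, so the width is 2 − 1 = 1 and tw(G) ≤ 1. G has an edge, so its treewidth is at least 1. Hence tw(G) = 1 exactly.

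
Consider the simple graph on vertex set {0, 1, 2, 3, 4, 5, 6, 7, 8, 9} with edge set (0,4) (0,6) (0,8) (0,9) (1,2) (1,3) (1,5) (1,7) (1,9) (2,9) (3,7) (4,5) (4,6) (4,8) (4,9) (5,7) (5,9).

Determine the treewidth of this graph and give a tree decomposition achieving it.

Treewidth 2.
Bags: B1 = {4, 5, 9}  B2 = {0, 4, 9}  B3 = {0, 4, 8}  B4 = {1, 5, 9}  B5 = {1, 5, 7}  B6 = {1, 3, 7}  B7 = {1, 2, 9}  B8 = {0, 4, 6}
Tree: B1–B2, B2–B3, B1–B4, B4–B5, B5–B6, B4–B7, B2–B8

Each bag holds 3 vertices, so the decomposition has width 2, which upper-bounds the treewidth. On the other hand G contains the 3-clique {0, 4, 8}. A clique must lie in a single bag of any decomposition, so no decomposition can have width below 2. Hence tw(G) = 2 exactly.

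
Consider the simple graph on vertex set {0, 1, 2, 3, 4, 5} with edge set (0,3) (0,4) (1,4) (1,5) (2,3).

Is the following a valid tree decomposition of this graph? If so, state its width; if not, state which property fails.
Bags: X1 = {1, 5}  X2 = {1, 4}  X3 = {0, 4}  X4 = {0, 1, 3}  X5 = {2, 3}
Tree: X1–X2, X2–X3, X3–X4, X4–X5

A tree decomposition must satisfy three properties: every vertex lies in some bag; for every edge, both endpoints lie together in some bag; and for every vertex, the bags containing it form a connected subtree. Here bags containing vertex 1 are not connected in the tree, so the decomposition is invalid.

No — bags containing vertex 1 are not connected in the tree.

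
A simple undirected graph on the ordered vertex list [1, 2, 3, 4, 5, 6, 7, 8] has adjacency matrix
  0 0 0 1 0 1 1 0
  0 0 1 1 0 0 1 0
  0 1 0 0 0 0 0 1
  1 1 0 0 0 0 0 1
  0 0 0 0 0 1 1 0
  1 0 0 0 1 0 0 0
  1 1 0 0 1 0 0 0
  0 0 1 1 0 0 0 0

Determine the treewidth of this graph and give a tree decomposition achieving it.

Every bag has size at most 3, so the width is 3 − 1 = 2 and tw(G) ≤ 2. Since 3–8–4–2–3 is a cycle in G, G is not acyclic. Forests are exactly the graphs of treewidth ≤ 1, so tw(G) ≥ 2. Combining the bounds, tw(G) = 2.

Treewidth 2.
One such decomposition:
Bags: B1 = {2, 3, 8}  B2 = {2, 4, 8}  B3 = {2, 4, 7}  B4 = {1, 4, 7}  B5 = {1, 5, 7}  B6 = {1, 5, 6}
Tree: B1–B2, B2–B3, B3–B4, B4–B5, B5–B6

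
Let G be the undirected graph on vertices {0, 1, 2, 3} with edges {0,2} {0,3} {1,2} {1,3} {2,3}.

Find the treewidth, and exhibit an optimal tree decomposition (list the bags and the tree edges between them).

Treewidth 2.
One optimal decomposition is:
Bags: B1 = {1, 2, 3}  B2 = {0, 2, 3}
Tree: B1–B2

The largest bag has 3 vertices, giving width 2; this decomposition certifies tw(G) ≤ 2. Conversely, {0, 2, 3} is a clique of size 3, and the vertices of any clique must share a bag in every tree decomposition; so some bag has ≥ 3 vertices and tw(G) ≥ 2. Hence tw(G) = 2 exactly.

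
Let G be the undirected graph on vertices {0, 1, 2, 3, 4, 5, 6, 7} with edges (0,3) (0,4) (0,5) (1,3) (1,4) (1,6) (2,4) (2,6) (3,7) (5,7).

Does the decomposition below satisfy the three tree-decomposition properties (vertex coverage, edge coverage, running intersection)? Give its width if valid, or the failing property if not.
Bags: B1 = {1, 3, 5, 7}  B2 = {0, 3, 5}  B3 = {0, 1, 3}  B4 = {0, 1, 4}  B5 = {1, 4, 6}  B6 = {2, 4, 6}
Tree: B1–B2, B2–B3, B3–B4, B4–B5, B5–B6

A tree decomposition must satisfy three properties: every vertex lies in some bag; for every edge, both endpoints lie together in some bag; and for every vertex, the bags containing it form a connected subtree. Here bags containing vertex 1 are not connected in the tree, so the decomposition is invalid.

No — bags containing vertex 1 are not connected in the tree.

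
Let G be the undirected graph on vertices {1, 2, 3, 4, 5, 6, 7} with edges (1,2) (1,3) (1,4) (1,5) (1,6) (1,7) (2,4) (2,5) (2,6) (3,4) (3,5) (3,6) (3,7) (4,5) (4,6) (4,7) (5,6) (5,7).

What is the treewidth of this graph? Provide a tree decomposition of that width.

Treewidth 4.
One such decomposition:
Bags: B1 = {1, 2, 4, 5, 6}  B2 = {1, 3, 4, 5, 6}  B3 = {1, 3, 4, 5, 7}
Tree: B1–B2, B2–B3

The largest bag has 5 vertices, giving width 4; this decomposition certifies tw(G) ≤ 4. Conversely, {1, 2, 4, 5, 6} is a clique of size 5, and the vertices of any clique must share a bag in every tree decomposition; so some bag has ≥ 5 vertices and tw(G) ≥ 4. Combining the bounds, tw(G) = 4.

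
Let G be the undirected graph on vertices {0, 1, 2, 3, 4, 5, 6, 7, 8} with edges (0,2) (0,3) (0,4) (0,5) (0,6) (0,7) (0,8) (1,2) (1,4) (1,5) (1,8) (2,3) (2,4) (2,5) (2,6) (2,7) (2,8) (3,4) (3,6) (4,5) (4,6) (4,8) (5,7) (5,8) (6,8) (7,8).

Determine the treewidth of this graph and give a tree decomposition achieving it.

Treewidth 4.
Bags: B1 = {0, 2, 4, 5, 8}  B2 = {0, 2, 4, 6, 8}  B3 = {0, 2, 5, 7, 8}  B4 = {1, 2, 4, 5, 8}  B5 = {0, 2, 3, 4, 6}
Tree: B1–B2, B1–B3, B1–B4, B2–B5

Every bag has size at most 5, so the width is 5 − 1 = 4 and tw(G) ≤ 4. On the other hand G contains the 5-clique {0, 2, 4, 5, 8}. A clique must lie in a single bag of any decomposition, so no decomposition can have width below 4. Combining the bounds, tw(G) = 4.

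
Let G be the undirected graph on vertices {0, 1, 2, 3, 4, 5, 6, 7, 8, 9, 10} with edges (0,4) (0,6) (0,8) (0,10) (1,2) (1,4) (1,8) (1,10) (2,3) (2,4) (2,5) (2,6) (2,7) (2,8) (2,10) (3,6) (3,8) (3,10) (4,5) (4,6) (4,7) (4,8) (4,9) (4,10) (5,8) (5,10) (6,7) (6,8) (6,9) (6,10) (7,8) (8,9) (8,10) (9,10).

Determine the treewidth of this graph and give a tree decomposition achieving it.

Every bag has size at most 5, so the width is 5 − 1 = 4 and tw(G) ≤ 4. On the other hand G contains the 5-clique {2, 3, 6, 8, 10}. A clique must lie in a single bag of any decomposition, so no decomposition can have width below 4. Therefore the treewidth is 4.

Treewidth 4.
One such decomposition:
Bags: B1 = {2, 4, 6, 8, 10}  B2 = {4, 6, 8, 9, 10}  B3 = {1, 2, 4, 8, 10}  B4 = {2, 3, 6, 8, 10}  B5 = {0, 4, 6, 8, 10}  B6 = {2, 4, 6, 7, 8}  B7 = {2, 4, 5, 8, 10}
Tree: B1–B2, B1–B3, B1–B4, B2–B5, B1–B6, B1–B7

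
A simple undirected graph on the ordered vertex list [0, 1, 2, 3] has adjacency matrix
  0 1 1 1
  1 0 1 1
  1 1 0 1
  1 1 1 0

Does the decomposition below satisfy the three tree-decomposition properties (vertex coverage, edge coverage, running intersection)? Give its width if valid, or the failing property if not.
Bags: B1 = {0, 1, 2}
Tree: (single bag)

A tree decomposition must satisfy three properties: every vertex lies in some bag; for every edge, both endpoints lie together in some bag; and for every vertex, the bags containing it form a connected subtree. Here vertex 3 appears in no bag, so the decomposition is invalid.

No — vertex 3 appears in no bag.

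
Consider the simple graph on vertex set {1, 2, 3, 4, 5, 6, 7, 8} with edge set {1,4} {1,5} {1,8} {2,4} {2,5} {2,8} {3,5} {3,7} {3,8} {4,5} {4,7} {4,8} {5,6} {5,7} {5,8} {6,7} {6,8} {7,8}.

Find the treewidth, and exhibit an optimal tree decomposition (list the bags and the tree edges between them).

Treewidth 3.
One such decomposition:
Bags: B1 = {3, 5, 7, 8}  B2 = {4, 5, 7, 8}  B3 = {1, 4, 5, 8}  B4 = {5, 6, 7, 8}  B5 = {2, 4, 5, 8}
Tree: B1–B2, B2–B3, B1–B4, B2–B5

The largest bag has 4 vertices, giving width 3; this decomposition certifies tw(G) ≤ 3. Conversely, {3, 5, 7, 8} is a clique of size 4, and the vertices of any clique must share a bag in every tree decomposition; so some bag has ≥ 4 vertices and tw(G) ≥ 3. Combining the bounds, tw(G) = 3.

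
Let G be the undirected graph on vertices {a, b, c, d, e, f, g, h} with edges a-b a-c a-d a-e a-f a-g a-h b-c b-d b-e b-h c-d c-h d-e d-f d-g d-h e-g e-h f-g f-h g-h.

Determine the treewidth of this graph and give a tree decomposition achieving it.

Treewidth 4.
Bags: B1 = {a, b, d, e, h}  B2 = {a, d, e, g, h}  B3 = {a, d, f, g, h}  B4 = {a, b, c, d, h}
Tree: B1–B2, B2–B3, B1–B4

Every bag has size at most 5, so the width is 5 − 1 = 4 and tw(G) ≤ 4. On the other hand G contains the 5-clique {a, d, e, g, h}. A clique must lie in a single bag of any decomposition, so no decomposition can have width below 4. Combining the bounds, tw(G) = 4.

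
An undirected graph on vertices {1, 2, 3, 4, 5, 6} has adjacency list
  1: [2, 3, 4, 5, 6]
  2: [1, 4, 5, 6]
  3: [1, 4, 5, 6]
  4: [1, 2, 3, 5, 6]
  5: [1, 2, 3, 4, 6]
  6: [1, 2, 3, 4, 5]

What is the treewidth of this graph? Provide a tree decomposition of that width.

Every bag has size at most 5, so the width is 5 − 1 = 4 and tw(G) ≤ 4. For the lower bound, the 5 vertices {1, 2, 4, 5, 6} are pairwise adjacent, and any tree decomposition puts a clique entirely inside one bag — forcing width ≥ 4. Hence tw(G) = 4 exactly.

Treewidth 4.
Bags: B1 = {1, 2, 4, 5, 6}  B2 = {1, 3, 4, 5, 6}
Tree: B1–B2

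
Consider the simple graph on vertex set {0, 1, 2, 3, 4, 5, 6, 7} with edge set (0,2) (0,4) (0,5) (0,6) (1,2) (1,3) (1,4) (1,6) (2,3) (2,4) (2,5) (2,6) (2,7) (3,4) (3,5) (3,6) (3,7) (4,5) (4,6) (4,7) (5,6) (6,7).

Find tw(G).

A width-4 tree decomposition is:
Bags: B1 = {2, 3, 4, 5, 6}  B2 = {0, 2, 4, 5, 6}  B3 = {1, 2, 3, 4, 6}  B4 = {2, 3, 4, 6, 7}
Tree: B1–B2, B1–B3, B3–B4
The largest bag has 5 vertices, giving width 4; this decomposition certifies tw(G) ≤ 4. Conversely, {0, 2, 4, 5, 6} is a clique of size 5, and the vertices of any clique must share a bag in every tree decomposition; so some bag has ≥ 5 vertices and tw(G) ≥ 4. Combining the bounds, tw(G) = 4.

4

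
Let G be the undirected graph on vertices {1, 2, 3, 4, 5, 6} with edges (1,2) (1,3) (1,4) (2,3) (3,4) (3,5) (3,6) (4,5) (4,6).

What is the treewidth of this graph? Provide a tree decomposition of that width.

Treewidth 2.
One optimal decomposition is:
Bags: B1 = {1, 2, 3}  B2 = {1, 3, 4}  B3 = {3, 4, 5}  B4 = {3, 4, 6}
Tree: B1–B2, B2–B3, B3–B4

The largest bag has 3 vertices, giving width 2; this decomposition certifies tw(G) ≤ 2. On the other hand G contains the 3-clique {1, 2, 3}. A clique must lie in a single bag of any decomposition, so no decomposition can have width below 2. Hence tw(G) = 2 exactly.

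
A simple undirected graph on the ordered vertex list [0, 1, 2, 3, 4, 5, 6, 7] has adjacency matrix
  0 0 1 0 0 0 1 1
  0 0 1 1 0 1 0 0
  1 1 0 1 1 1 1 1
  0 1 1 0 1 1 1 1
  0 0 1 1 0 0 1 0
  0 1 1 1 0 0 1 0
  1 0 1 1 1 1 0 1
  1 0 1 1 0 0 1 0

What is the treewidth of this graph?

3

A width-3 tree decomposition is:
Bags: B1 = {2, 3, 5, 6}  B2 = {2, 3, 6, 7}  B3 = {2, 3, 4, 6}  B4 = {1, 2, 3, 5}  B5 = {0, 2, 6, 7}
Tree: B1–B2, B1–B3, B1–B4, B2–B5
Every bag has size at most 4, so the width is 4 − 1 = 3 and tw(G) ≤ 3. For the lower bound, the 4 vertices {0, 2, 6, 7} are pairwise adjacent, and any tree decomposition puts a clique entirely inside one bag — forcing width ≥ 3. The upper and lower bounds meet at 3, so that is the treewidth.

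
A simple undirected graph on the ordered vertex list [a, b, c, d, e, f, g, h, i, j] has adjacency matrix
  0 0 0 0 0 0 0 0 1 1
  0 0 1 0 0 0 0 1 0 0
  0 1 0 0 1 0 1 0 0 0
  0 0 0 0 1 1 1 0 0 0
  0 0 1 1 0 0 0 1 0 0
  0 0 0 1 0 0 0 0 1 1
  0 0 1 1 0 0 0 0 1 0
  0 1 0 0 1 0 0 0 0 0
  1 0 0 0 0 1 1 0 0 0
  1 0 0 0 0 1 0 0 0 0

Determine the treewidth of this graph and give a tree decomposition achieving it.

The largest bag has 3 vertices, giving width 2; this decomposition certifies tw(G) ≤ 2. For the lower bound, G contains the cycle a–j–f–i–a, so G is not a forest; only forests have treewidth ≤ 1, hence tw(G) ≥ 2. Therefore the treewidth is 2.

Treewidth 2.
One such decomposition:
Bags: B1 = {a, i, j}  B2 = {f, i, j}  B3 = {f, g, i}  B4 = {d, f, g}  B5 = {c, d, g}  B6 = {c, d, e}  B7 = {b, c, e}  B8 = {b, e, h}
Tree: B1–B2, B2–B3, B3–B4, B4–B5, B5–B6, B6–B7, B7–B8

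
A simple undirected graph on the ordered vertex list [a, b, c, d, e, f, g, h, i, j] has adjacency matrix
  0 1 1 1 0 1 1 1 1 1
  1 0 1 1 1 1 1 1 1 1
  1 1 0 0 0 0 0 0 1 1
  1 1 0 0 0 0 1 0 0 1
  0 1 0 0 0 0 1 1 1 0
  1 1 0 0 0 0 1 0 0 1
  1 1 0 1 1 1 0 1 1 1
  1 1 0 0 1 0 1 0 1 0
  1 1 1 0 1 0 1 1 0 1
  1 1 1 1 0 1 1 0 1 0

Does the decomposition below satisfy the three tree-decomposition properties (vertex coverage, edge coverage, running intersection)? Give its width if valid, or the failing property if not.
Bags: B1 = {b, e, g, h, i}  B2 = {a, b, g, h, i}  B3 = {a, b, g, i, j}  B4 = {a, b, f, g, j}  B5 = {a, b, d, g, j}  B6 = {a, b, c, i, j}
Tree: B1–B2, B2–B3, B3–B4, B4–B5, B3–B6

Every vertex of G appears in some bag (union = {a, b, c, d, e, f, g, h, i, j}); every edge is covered by a bag; and for each vertex v the set of bags containing v is connected in the bag tree. The decomposition is therefore valid. The largest bag has 5 vertices, so the width is 4.

Yes; width 4.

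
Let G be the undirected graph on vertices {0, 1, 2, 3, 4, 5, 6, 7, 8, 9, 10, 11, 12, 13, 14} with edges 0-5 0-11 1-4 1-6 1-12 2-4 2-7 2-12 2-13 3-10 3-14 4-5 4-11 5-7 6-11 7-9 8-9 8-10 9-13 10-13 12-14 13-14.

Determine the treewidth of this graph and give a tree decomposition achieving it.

The largest bag has 4 vertices, giving width 3; this decomposition certifies tw(G) ≤ 3. For the lower bound: the 4 vertex sets {0,6,11}, {5}, {4}, {1,2,7,12} are disjoint, each induces a connected subgraph, and every pair is joined by at least one edge of G. Contracting each set to a single vertex therefore yields K_{4} as a minor, and since treewidth is minor-monotone, tw(G) ≥ tw(K_{4}) = 3. Hence tw(G) = 3 exactly.

Treewidth 3.
One such decomposition:
Bags: B1 = {0, 5, 6, 11}  B2 = {4, 5, 6, 11}  B3 = {1, 4, 5, 6}  B4 = {1, 4, 5, 7}  B5 = {1, 2, 4, 7}  B6 = {1, 2, 7, 12}  B7 = {2, 7, 9, 12}  B8 = {2, 9, 12, 13}  B9 = {9, 12, 13, 14}  B10 = {8, 9, 13, 14}  B11 = {8, 10, 13, 14}  B12 = {3, 8, 10, 14}
Tree: B1–B2, B2–B3, B3–B4, B4–B5, B5–B6, B6–B7, B7–B8, B8–B9, B9–B10, B10–B11, B11–B12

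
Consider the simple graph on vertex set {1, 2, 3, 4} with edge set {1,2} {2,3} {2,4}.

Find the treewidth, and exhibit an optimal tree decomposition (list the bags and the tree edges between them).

Treewidth 1.
One such decomposition:
Bags: B1 = {1, 2}  B2 = {2, 4}  B3 = {2, 3}
Tree: B1–B2, B2–B3

Every bag has size at most 2, so the width is 2 − 1 = 1 and tw(G) ≤ 1. G has an edge, so its treewidth is at least 1. The upper and lower bounds meet at 1, so that is the treewidth.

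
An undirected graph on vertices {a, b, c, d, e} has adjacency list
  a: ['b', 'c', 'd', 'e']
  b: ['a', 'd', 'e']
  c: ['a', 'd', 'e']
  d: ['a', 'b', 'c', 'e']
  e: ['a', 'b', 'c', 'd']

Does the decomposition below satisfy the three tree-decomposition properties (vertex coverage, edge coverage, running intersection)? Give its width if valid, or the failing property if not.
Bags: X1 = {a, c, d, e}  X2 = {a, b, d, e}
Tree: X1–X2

Yes; width 3.

Every vertex of G appears in some bag (union = {a, b, c, d, e}); every edge is covered by a bag; and for each vertex v the set of bags containing v is connected in the bag tree. The decomposition is therefore valid. The largest bag has 4 vertices, so the width is 3.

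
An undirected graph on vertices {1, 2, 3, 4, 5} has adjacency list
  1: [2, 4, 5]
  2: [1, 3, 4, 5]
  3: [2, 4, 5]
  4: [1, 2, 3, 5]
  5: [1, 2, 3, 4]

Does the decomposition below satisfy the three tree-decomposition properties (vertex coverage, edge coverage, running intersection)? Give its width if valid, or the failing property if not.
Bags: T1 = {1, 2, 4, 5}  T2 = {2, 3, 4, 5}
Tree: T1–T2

Every vertex of G appears in some bag (union = {1, 2, 3, 4, 5}); every edge is covered by a bag; and for each vertex v the set of bags containing v is connected in the bag tree. The decomposition is therefore valid. The largest bag has 4 vertices, so the width is 3.

Yes; width 3.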